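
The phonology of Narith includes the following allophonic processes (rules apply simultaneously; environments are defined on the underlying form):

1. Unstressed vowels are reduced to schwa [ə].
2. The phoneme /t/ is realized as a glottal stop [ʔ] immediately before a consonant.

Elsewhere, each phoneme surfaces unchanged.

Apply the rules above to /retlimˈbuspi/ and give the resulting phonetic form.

[rəʔləmˈbuspə]

/r/ stays [r].
/e/ (between /r/ and /t/) occurs in an unstressed syllable → [ə] by rule 1.
/t/ (between /e/ and /l/): immediately before a consonant, so rule 2 applies → [ʔ].
/l/ stays [l].
/i/ meets the environment for rule 1 (in an unstressed syllable) → [ə].
/m/ stays [m].
/b/ (between /m/ and /u/): no rule targets it → [b].
/u/ — between /b/ and /s/; rule 1 does not apply here → [u].
/s/ stays [s].
/p/ stays [p].
/i/ (word-final) occurs in an unstressed syllable → [ə] by rule 1.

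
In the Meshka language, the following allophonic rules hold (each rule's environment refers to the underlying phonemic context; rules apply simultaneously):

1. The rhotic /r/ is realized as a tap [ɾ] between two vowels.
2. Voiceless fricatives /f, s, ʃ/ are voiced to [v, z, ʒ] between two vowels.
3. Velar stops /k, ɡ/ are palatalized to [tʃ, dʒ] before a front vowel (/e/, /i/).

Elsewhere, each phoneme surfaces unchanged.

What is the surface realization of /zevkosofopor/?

[zevkozovopor]

/z/ (word-initial): no rule targets it → [z].
/e/ (between /z/ and /v/): no rule targets it → [e].
/v/ stays [v].
/k/ — between /v/ and /o/; rule 3 does not apply here → [k].
/o/ stays [o].
/s/ (between /o/ and /o/) occurs between two vowels → [z] by rule 2.
/o/ — not in any rule's target class → [o].
/f/ (between /o/ and /o/): between two vowels, so rule 2 applies → [v].
/o/ — not in any rule's target class → [o].
/p/ stays [p].
/o/ stays [o].
/r/ (word-final) is in the target of rule 1 but the environment (between two vowels) is not met → [r].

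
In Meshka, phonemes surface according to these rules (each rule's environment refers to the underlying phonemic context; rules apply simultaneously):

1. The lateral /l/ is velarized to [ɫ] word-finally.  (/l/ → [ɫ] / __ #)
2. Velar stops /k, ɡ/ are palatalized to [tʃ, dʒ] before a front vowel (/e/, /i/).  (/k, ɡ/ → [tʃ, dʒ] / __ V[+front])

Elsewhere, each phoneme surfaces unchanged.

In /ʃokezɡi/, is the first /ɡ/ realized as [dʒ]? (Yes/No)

/ɡ/ meets the environment for rule 2 (before a front vowel) → [dʒ].
The actual realization is [dʒ], which matches [dʒ].

Yes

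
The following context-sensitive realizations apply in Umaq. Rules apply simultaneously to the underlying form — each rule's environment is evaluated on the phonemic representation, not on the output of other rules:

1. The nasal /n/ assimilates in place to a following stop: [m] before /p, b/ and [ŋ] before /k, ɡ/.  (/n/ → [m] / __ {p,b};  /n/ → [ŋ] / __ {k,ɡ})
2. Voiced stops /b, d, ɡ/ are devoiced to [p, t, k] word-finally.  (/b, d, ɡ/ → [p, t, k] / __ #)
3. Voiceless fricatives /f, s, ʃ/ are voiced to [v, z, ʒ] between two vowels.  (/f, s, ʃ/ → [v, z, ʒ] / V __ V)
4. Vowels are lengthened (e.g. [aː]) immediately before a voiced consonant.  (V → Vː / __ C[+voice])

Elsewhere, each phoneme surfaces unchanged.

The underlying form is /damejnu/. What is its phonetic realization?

[daːmeːjnu]

/d/ (word-initial) fails the environment for rule 2, so it stays [d].
Rule 4 applies to /a/ (between /d/ and /m/: before a voiced consonant) → [aː].
Rule 4 applies to /e/ (between /m/ and /j/: before a voiced consonant) → [eː].
/n/ (between /j/ and /u/) is in the target of rule 1 but the environment (before a labial or velar stop) is not met → [n].
/u/ (word-final) is in the target of rule 4 but the environment (before a voiced consonant) is not met → [u].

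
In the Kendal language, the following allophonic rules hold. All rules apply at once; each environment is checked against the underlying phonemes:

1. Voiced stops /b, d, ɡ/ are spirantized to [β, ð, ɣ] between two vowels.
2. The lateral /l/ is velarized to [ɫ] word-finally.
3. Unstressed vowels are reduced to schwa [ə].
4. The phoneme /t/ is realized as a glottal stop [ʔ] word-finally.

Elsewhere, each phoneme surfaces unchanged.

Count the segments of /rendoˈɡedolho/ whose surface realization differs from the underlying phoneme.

Segments that undergo a rule: /e/ → [ə] (rule 3); /o/ → [ə] (rule 3); /ɡ/ → [ɣ] (rule 1); /d/ → [ð] (rule 1); /o/ → [ə] (rule 3); /o/ → [ə] (rule 3).
All other segments surface unchanged.

6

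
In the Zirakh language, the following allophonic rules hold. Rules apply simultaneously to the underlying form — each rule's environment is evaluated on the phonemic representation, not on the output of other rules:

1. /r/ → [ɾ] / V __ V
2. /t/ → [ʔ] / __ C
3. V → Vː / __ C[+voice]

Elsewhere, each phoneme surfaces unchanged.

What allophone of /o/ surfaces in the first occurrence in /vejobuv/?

[oː]

Rule 3 applies to /o/ (between /j/ and /b/: before a voiced consonant) → [oː].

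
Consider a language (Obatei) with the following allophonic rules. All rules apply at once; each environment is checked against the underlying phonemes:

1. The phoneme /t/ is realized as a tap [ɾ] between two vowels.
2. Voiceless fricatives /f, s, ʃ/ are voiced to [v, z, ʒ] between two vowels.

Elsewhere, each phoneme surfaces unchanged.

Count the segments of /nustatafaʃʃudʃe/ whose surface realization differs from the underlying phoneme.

2

Segments that undergo a rule: /t/ → [ɾ] (rule 1); /f/ → [v] (rule 2).
All other segments surface unchanged.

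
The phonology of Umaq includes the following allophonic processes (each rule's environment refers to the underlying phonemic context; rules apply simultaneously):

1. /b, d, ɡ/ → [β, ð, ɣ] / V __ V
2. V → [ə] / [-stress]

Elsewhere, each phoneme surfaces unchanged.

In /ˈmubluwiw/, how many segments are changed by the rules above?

Segments that undergo a rule: /u/ → [ə] (rule 2); /i/ → [ə] (rule 2).
All other segments surface unchanged.

2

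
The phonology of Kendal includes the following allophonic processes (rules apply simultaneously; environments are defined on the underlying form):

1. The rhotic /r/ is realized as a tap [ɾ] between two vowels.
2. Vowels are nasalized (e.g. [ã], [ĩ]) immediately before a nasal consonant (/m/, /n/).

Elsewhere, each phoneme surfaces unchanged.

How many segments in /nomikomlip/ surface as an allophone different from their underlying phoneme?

2

Segments that undergo a rule: /o/ → [õ] (rule 2); /o/ → [õ] (rule 2).
All other segments surface unchanged.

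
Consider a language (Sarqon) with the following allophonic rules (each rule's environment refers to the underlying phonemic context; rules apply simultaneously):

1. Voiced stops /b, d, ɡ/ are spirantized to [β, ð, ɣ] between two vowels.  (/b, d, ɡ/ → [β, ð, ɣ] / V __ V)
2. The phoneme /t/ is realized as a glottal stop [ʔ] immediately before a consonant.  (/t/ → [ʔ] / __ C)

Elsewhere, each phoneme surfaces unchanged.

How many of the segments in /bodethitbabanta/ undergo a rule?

4

Segments that undergo a rule: /d/ → [ð] (rule 1); /t/ → [ʔ] (rule 2); /t/ → [ʔ] (rule 2); /b/ → [β] (rule 1).
All other segments surface unchanged.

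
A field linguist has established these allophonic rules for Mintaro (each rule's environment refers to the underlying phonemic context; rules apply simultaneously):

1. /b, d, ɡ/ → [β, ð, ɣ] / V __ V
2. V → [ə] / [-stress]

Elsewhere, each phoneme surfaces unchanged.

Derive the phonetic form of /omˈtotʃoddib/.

[əmˈtotʃəddəb]

/o/ meets the environment for rule 2 (in an unstressed syllable) → [ə].
/m/ (between /o/ and /t/) is unaffected → [m].
/t/ (between /m/ and /o/): no rule targets it → [t].
/o/ (between /t/ and /t/) is in the target of rule 2 but the environment (in an unstressed syllable) is not met → [o].
/t/ (between /o/ and /ʃ/): no rule targets it → [t].
/ʃ/ stays [ʃ].
/o/ — between /ʃ/ and /d/, in an unstressed syllable — surfaces as [ə] (rule 2).
/d/ (between /o/ and /d/): rule 1 targets it, but not between two vowels → unchanged [d].
/d/ — between /d/ and /i/; rule 1 does not apply here → [d].
/i/ (between /d/ and /b/): in an unstressed syllable, so rule 2 applies → [ə].
/b/ — word-final; rule 1 does not apply here → [b].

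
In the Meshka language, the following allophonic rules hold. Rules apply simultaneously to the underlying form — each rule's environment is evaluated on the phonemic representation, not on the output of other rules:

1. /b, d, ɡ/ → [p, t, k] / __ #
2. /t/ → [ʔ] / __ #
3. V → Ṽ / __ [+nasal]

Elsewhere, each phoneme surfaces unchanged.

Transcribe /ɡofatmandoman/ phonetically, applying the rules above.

[ɡofatmãndõmãn]

/ɡ/ (word-initial) fails the environment for rule 1, so it stays [ɡ].
/o/ (between /ɡ/ and /f/): rule 3 targets it, but not before a nasal consonant → unchanged [o].
/f/ (between /o/ and /a/) is unaffected → [f].
/a/ (between /f/ and /t/) fails the environment for rule 3, so it stays [a].
/t/ (between /a/ and /m/) fails the environment for rule 2, so it stays [t].
/m/ (between /t/ and /a/) is unaffected → [m].
/a/ meets the environment for rule 3 (before a nasal consonant) → [ã].
/n/ (between /a/ and /d/) is unaffected → [n].
/d/ (between /n/ and /o/): rule 1 targets it, but not word-finally → unchanged [d].
/o/ (between /d/ and /m/): before a nasal consonant, so rule 3 applies → [õ].
/m/ stays [m].
Rule 3 applies to /a/ (between /m/ and /n/: before a nasal consonant) → [ã].
/n/ (word-final): no rule targets it → [n].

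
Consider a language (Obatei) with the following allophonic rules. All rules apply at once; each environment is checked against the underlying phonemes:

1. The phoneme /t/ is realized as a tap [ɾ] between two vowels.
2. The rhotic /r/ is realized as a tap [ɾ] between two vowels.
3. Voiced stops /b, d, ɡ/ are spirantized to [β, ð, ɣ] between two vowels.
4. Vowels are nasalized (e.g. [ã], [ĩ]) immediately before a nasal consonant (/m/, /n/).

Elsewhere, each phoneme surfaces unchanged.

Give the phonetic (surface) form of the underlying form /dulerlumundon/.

/d/ (word-initial): rule 3 targets it, but not between two vowels → unchanged [d].
/u/ (between /d/ and /l/) fails the environment for rule 4, so it stays [u].
/l/ — not in any rule's target class → [l].
/e/ (between /l/ and /r/): rule 4 targets it, but not before a nasal consonant → unchanged [e].
/r/ (between /e/ and /l/) fails the environment for rule 2, so it stays [r].
/l/ stays [l].
/u/ (between /l/ and /m/) occurs before a nasal consonant → [ũ] by rule 4.
/m/ (between /u/ and /u/) is unaffected → [m].
/u/ — between /m/ and /n/, before a nasal consonant — surfaces as [ũ] (rule 4).
/n/ (between /u/ and /d/) is unaffected → [n].
/d/ (between /n/ and /o/): rule 3 targets it, but not between two vowels → unchanged [d].
/o/ (between /d/ and /n/) occurs before a nasal consonant → [õ] by rule 4.
/n/ (word-final) is unaffected → [n].

[dulerlũmũndõn]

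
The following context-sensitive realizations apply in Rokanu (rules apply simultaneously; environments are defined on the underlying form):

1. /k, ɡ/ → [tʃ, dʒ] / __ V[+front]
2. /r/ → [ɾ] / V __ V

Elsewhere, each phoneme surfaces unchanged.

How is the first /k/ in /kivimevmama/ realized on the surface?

Rule 1 applies to /k/ (word-initial: before a front vowel) → [tʃ].

[tʃ]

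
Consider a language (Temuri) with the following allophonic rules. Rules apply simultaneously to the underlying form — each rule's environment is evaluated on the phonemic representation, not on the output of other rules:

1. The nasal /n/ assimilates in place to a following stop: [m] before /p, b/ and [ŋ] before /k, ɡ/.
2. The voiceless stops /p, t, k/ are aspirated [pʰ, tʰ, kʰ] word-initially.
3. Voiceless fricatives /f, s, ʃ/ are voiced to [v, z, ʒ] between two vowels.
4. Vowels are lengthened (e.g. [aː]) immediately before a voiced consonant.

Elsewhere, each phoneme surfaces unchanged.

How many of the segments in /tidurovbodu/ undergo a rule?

5

Segments that undergo a rule: /t/ → [tʰ] (rule 2); /i/ → [iː] (rule 4); /u/ → [uː] (rule 4); /o/ → [oː] (rule 4); /o/ → [oː] (rule 4).
All other segments surface unchanged.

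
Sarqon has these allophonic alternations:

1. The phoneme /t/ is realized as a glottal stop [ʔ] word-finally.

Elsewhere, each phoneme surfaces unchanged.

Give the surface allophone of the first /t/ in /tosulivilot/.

/t/ (word-initial) fails the environment for rule 1, so it stays [t].

[t]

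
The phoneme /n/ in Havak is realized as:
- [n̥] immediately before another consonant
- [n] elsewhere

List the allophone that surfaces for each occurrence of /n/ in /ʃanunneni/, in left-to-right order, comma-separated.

Occurrence 1 (position 3): no conditioning environment matches → elsewhere allophone [n].
Occurrence 2 (position 5): immediately before another consonant → [n̥].
Occurrence 3 (position 6): no conditioning environment matches → elsewhere allophone [n].
Occurrence 4 (position 8): no conditioning environment matches → elsewhere allophone [n].

[n], [n̥], [n], [n]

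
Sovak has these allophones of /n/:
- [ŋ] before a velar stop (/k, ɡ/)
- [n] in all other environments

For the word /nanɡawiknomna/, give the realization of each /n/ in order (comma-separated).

[n], [ŋ], [n], [n]

Occurrence 1 (position 1): no conditioning environment matches → elsewhere allophone [n].
Occurrence 2 (position 3): before a velar stop → [ŋ].
Occurrence 3 (position 9): no conditioning environment matches → elsewhere allophone [n].
Occurrence 4 (position 12): no conditioning environment matches → elsewhere allophone [n].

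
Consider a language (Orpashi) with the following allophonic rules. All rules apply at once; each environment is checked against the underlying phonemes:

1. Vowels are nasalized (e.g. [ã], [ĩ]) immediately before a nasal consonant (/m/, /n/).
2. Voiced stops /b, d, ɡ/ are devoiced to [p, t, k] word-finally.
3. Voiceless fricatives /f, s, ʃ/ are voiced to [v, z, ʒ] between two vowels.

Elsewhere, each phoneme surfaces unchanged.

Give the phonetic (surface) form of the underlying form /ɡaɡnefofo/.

/ɡ/ (word-initial) is in the target of rule 2 but the environment (word-finally) is not met → [ɡ].
/a/ — between /ɡ/ and /ɡ/; rule 1 does not apply here → [a].
/ɡ/ (between /a/ and /n/): rule 2 targets it, but not word-finally → unchanged [ɡ].
/e/ (between /n/ and /f/) fails the environment for rule 1, so it stays [e].
/f/ — between /e/ and /o/, between two vowels — surfaces as [v] (rule 3).
/o/ (between /f/ and /f/) is in the target of rule 1 but the environment (before a nasal consonant) is not met → [o].
Rule 3 applies to /f/ (between /o/ and /o/: between two vowels) → [v].
/o/ (word-final) fails the environment for rule 1, so it stays [o].

[ɡaɡnevovo]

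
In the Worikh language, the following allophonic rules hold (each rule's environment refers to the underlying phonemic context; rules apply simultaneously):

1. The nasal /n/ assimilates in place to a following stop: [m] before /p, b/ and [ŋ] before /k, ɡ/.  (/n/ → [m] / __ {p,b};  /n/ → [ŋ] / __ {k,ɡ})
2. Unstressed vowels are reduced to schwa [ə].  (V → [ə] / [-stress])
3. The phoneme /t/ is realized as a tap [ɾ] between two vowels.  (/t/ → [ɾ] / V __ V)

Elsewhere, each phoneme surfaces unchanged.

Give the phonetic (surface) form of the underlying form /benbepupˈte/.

/b/ (word-initial) is unaffected → [b].
/e/ — between /b/ and /n/, in an unstressed syllable — surfaces as [ə] (rule 2).
/n/ (between /e/ and /b/): before a labial or velar stop, so rule 1 applies → [m].
/b/ (between /n/ and /e/): no rule targets it → [b].
/e/ (between /b/ and /p/) occurs in an unstressed syllable → [ə] by rule 2.
/p/ — not in any rule's target class → [p].
/u/ (between /p/ and /p/): in an unstressed syllable, so rule 2 applies → [ə].
/p/ stays [p].
/t/ (between /p/ and /e/) is in the target of rule 3 but the environment (between two vowels) is not met → [t].
/e/ (word-final) is in the target of rule 2 but the environment (in an unstressed syllable) is not met → [e].

[bəmbəpəpˈte]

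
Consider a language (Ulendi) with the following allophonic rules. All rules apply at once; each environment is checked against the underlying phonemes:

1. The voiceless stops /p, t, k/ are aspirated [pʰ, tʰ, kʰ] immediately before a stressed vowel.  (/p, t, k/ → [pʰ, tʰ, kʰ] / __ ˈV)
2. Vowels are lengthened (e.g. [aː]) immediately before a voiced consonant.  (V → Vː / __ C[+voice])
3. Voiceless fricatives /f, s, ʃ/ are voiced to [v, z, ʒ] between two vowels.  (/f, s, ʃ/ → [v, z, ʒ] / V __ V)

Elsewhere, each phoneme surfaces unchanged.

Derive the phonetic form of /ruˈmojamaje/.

/r/ — not in any rule's target class → [r].
/u/ (between /r/ and /m/) occurs before a voiced consonant → [uː] by rule 2.
/m/ (between /u/ and /o/): no rule targets it → [m].
/o/ meets the environment for rule 2 (before a voiced consonant) → [oː].
/j/ — not in any rule's target class → [j].
/a/ (between /j/ and /m/) occurs before a voiced consonant → [aː] by rule 2.
/m/ stays [m].
Rule 2 applies to /a/ (between /m/ and /j/: before a voiced consonant) → [aː].
/j/ — not in any rule's target class → [j].
/e/ (word-final) fails the environment for rule 2, so it stays [e].

[ruːˈmoːjaːmaːje]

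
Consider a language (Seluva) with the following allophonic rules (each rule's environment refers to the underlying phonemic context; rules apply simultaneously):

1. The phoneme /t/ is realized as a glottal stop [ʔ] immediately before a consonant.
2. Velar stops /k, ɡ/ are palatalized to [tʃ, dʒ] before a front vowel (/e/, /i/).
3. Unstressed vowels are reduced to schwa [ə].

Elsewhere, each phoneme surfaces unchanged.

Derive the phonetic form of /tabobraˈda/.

/t/ (word-initial) fails the environment for rule 1, so it stays [t].
/a/ — between /t/ and /b/, in an unstressed syllable — surfaces as [ə] (rule 3).
/b/ stays [b].
/o/ meets the environment for rule 3 (in an unstressed syllable) → [ə].
/b/ (between /o/ and /r/) is unaffected → [b].
/r/ (between /b/ and /a/) is unaffected → [r].
/a/ (between /r/ and /d/): in an unstressed syllable, so rule 3 applies → [ə].
/d/ (between /a/ and /a/): no rule targets it → [d].
/a/ (word-final) is in the target of rule 3 but the environment (in an unstressed syllable) is not met → [a].

[təbəbrəˈda]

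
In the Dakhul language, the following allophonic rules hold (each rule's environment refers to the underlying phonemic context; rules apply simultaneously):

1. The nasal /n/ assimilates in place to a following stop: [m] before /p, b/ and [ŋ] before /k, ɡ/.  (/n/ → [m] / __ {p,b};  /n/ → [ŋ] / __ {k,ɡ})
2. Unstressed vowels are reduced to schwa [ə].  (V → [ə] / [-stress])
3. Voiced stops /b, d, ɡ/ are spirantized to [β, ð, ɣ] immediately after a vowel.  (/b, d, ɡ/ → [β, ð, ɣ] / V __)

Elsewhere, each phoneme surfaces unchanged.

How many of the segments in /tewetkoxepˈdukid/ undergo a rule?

Segments that undergo a rule: /e/ → [ə] (rule 2); /e/ → [ə] (rule 2); /o/ → [ə] (rule 2); /e/ → [ə] (rule 2); /i/ → [ə] (rule 2); /d/ → [ð] (rule 3).
All other segments surface unchanged.

6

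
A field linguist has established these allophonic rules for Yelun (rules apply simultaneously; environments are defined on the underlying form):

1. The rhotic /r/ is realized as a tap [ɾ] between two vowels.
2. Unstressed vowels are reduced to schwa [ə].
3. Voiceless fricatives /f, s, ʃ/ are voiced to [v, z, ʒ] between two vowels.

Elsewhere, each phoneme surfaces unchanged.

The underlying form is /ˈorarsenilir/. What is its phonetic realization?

/o/ (word-initial) fails the environment for rule 2, so it stays [o].
/r/ meets the environment for rule 1 (between two vowels) → [ɾ].
Rule 2 applies to /a/ (between /r/ and /r/: in an unstressed syllable) → [ə].
/r/ (between /a/ and /s/): rule 1 targets it, but not between two vowels → unchanged [r].
/s/ (between /r/ and /e/): rule 3 targets it, but not between two vowels → unchanged [s].
/e/ (between /s/ and /n/): in an unstressed syllable, so rule 2 applies → [ə].
/n/ — not in any rule's target class → [n].
/i/ (between /n/ and /l/): in an unstressed syllable, so rule 2 applies → [ə].
/l/ stays [l].
/i/ — between /l/ and /r/, in an unstressed syllable — surfaces as [ə] (rule 2).
/r/ (word-final) fails the environment for rule 1, so it stays [r].

[ˈoɾərsənələr]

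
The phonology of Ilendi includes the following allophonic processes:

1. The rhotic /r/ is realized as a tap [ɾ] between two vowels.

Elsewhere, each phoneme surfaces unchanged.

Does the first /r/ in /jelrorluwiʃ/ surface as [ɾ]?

No

/r/ (between /l/ and /o/) is in the target of rule 1 but the environment (between two vowels) is not met → [r].
The actual realization is [r], not [ɾ].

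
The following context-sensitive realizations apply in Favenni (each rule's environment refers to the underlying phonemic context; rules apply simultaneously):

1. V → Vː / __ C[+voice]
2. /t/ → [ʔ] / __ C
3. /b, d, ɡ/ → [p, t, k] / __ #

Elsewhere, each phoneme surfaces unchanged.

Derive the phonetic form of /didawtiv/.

[diːdaːwtiːv]

/d/ — word-initial; rule 3 does not apply here → [d].
/i/ (between /d/ and /d/) occurs before a voiced consonant → [iː] by rule 1.
/d/ (between /i/ and /a/): rule 3 targets it, but not word-finally → unchanged [d].
/a/ — between /d/ and /w/, before a voiced consonant — surfaces as [aː] (rule 1).
/w/ — not in any rule's target class → [w].
/t/ (between /w/ and /i/): rule 2 targets it, but not immediately before a consonant → unchanged [t].
/i/ meets the environment for rule 1 (before a voiced consonant) → [iː].
/v/ (word-final) is unaffected → [v].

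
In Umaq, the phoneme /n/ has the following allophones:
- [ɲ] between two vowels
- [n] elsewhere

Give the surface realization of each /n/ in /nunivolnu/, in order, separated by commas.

[n], [ɲ], [n]

Occurrence 1 (position 1): no conditioning environment matches → elsewhere allophone [n].
Occurrence 2 (position 3): between two vowels → [ɲ].
Occurrence 3 (position 8): no conditioning environment matches → elsewhere allophone [n].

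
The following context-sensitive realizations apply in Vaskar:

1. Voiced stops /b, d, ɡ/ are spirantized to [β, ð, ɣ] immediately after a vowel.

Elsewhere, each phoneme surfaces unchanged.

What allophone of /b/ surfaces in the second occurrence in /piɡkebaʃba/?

[b]

/b/ — between /ʃ/ and /a/; rule 1 does not apply here → [b].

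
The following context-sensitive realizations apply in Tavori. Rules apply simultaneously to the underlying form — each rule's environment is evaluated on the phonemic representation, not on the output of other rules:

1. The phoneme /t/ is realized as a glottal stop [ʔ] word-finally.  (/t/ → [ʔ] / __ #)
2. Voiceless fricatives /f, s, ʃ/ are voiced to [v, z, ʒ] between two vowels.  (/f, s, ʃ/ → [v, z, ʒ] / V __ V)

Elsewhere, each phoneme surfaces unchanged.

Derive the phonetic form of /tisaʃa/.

[tizaʒa]

/t/ — word-initial; rule 1 does not apply here → [t].
/i/ — not in any rule's target class → [i].
/s/ — between /i/ and /a/, between two vowels — surfaces as [z] (rule 2).
/a/ — not in any rule's target class → [a].
/ʃ/ meets the environment for rule 2 (between two vowels) → [ʒ].
/a/ — not in any rule's target class → [a].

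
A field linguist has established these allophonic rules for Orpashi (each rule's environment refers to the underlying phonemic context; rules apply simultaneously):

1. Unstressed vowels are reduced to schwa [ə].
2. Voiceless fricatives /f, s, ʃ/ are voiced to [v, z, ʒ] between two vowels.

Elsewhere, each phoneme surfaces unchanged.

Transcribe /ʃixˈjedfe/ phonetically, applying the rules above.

/ʃ/ (word-initial): rule 2 targets it, but not between two vowels → unchanged [ʃ].
/i/ — between /ʃ/ and /x/, in an unstressed syllable — surfaces as [ə] (rule 1).
/x/ (between /i/ and /j/) is unaffected → [x].
/j/ — not in any rule's target class → [j].
/e/ (between /j/ and /d/): rule 1 targets it, but not in an unstressed syllable → unchanged [e].
/d/ (between /e/ and /f/): no rule targets it → [d].
/f/ (between /d/ and /e/) fails the environment for rule 2, so it stays [f].
Rule 1 applies to /e/ (word-final: in an unstressed syllable) → [ə].

[ʃəxˈjedfə]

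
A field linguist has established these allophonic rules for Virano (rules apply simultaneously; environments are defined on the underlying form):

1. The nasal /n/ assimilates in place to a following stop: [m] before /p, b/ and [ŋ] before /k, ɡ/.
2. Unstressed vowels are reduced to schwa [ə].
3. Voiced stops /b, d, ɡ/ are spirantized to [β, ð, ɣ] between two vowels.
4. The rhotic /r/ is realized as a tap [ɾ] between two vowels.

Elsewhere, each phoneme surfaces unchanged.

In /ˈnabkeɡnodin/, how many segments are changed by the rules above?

Segments that undergo a rule: /e/ → [ə] (rule 2); /o/ → [ə] (rule 2); /d/ → [ð] (rule 3); /i/ → [ə] (rule 2).
All other segments surface unchanged.

4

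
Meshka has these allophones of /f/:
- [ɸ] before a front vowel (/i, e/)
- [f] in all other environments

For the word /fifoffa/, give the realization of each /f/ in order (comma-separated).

Occurrence 1 (position 1): before a front vowel (/i, e/) → [ɸ].
Occurrence 2 (position 3): no conditioning environment matches → elsewhere allophone [f].
Occurrence 3 (position 5): no conditioning environment matches → elsewhere allophone [f].
Occurrence 4 (position 6): no conditioning environment matches → elsewhere allophone [f].

[ɸ], [f], [f], [f]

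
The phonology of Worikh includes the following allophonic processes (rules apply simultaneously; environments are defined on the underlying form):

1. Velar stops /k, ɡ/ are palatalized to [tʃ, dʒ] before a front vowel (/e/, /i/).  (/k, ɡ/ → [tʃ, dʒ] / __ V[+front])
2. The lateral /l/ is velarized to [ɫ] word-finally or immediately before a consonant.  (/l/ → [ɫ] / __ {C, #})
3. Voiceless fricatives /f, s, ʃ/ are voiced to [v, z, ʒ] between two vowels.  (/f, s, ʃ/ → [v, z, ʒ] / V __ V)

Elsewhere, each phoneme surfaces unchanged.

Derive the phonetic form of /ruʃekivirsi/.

/r/ stays [r].
/u/ — not in any rule's target class → [u].
/ʃ/ — between /u/ and /e/, between two vowels — surfaces as [ʒ] (rule 3).
/e/ (between /ʃ/ and /k/) is unaffected → [e].
Rule 1 applies to /k/ (between /e/ and /i/: before a front vowel) → [tʃ].
/i/ — not in any rule's target class → [i].
/v/ (between /i/ and /i/) is unaffected → [v].
/i/ (between /v/ and /r/) is unaffected → [i].
/r/ — not in any rule's target class → [r].
/s/ (between /r/ and /i/): rule 3 targets it, but not between two vowels → unchanged [s].
/i/ — not in any rule's target class → [i].

[ruʒetʃivirsi]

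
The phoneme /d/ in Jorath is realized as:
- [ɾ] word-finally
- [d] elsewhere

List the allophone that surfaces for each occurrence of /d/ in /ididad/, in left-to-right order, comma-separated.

[d], [d], [ɾ]

Occurrence 1 (position 2): no conditioning environment matches → elsewhere allophone [d].
Occurrence 2 (position 4): no conditioning environment matches → elsewhere allophone [d].
Occurrence 3 (position 6): word-finally → [ɾ].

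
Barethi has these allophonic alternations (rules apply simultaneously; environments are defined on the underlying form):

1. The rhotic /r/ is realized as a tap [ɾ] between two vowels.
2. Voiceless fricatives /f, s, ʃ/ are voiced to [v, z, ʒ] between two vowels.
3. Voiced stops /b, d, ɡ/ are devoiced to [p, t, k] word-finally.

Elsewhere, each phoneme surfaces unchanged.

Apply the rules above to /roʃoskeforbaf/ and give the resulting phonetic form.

[roʒoskevorbaf]

/r/ — word-initial; rule 1 does not apply here → [r].
/o/ (between /r/ and /ʃ/) is unaffected → [o].
/ʃ/ (between /o/ and /o/): between two vowels, so rule 2 applies → [ʒ].
/o/ — not in any rule's target class → [o].
/s/ — between /o/ and /k/; rule 2 does not apply here → [s].
/k/ — not in any rule's target class → [k].
/e/ stays [e].
Rule 2 applies to /f/ (between /e/ and /o/: between two vowels) → [v].
/o/ (between /f/ and /r/) is unaffected → [o].
/r/ (between /o/ and /b/) fails the environment for rule 1, so it stays [r].
/b/ — between /r/ and /a/; rule 3 does not apply here → [b].
/a/ — not in any rule's target class → [a].
/f/ — word-final; rule 2 does not apply here → [f].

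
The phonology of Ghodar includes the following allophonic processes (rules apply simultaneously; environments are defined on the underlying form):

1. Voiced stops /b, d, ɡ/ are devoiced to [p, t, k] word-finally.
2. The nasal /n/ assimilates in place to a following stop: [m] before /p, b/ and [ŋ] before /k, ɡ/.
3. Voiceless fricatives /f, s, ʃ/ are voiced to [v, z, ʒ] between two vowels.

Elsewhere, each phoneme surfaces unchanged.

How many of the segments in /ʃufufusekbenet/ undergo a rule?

Segments that undergo a rule: /f/ → [v] (rule 3); /f/ → [v] (rule 3); /s/ → [z] (rule 3).
All other segments surface unchanged.

3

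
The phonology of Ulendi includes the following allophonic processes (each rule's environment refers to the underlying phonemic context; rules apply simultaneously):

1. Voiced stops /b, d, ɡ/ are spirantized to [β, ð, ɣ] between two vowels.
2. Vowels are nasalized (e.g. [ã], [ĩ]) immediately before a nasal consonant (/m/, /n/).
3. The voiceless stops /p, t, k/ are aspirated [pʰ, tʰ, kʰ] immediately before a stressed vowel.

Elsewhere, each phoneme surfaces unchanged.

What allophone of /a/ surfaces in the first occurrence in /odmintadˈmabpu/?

/a/ (between /t/ and /d/) fails the environment for rule 2, so it stays [a].

[a]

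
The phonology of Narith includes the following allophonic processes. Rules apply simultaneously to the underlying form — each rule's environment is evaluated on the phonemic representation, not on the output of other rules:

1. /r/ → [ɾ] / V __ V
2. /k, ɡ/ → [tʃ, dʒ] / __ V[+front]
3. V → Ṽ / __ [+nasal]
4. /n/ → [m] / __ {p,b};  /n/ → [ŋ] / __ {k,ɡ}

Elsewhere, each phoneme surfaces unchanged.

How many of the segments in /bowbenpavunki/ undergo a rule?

5

Segments that undergo a rule: /e/ → [ẽ] (rule 3); /n/ → [m] (rule 4); /u/ → [ũ] (rule 3); /n/ → [ŋ] (rule 4); /k/ → [tʃ] (rule 2).
All other segments surface unchanged.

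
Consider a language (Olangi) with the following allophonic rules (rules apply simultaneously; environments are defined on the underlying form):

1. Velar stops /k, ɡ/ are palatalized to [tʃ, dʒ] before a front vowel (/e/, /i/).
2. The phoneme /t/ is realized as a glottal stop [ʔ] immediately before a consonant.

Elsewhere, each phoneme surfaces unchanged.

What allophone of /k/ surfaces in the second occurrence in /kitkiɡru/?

[tʃ]

/k/ (between /t/ and /i/) occurs before a front vowel → [tʃ] by rule 1.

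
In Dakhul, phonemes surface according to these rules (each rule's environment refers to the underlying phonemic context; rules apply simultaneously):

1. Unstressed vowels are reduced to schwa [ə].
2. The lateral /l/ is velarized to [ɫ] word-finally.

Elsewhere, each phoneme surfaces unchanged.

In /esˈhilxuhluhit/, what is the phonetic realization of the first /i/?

/i/ — between /h/ and /l/; rule 1 does not apply here → [i].

[i]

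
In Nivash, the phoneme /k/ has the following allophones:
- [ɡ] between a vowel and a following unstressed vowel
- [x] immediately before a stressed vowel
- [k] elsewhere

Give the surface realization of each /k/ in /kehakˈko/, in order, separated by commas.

Occurrence 1 (position 1): no conditioning environment matches → elsewhere allophone [k].
Occurrence 2 (position 5): no conditioning environment matches → elsewhere allophone [k].
Occurrence 3 (position 6): immediately before a stressed vowel → [x].

[k], [k], [x]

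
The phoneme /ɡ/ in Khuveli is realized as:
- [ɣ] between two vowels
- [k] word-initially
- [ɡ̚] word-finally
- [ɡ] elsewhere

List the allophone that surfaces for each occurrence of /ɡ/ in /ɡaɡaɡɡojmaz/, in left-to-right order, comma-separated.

Occurrence 1 (position 1): word-initially → [k].
Occurrence 2 (position 3): between two vowels → [ɣ].
Occurrence 3 (position 5): no conditioning environment matches → elsewhere allophone [ɡ].
Occurrence 4 (position 6): no conditioning environment matches → elsewhere allophone [ɡ].

[k], [ɣ], [ɡ], [ɡ]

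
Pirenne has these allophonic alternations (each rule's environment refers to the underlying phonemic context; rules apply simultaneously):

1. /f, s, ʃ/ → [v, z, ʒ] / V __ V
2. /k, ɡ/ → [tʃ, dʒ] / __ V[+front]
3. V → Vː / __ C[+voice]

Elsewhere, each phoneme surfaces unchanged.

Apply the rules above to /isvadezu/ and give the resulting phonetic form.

[isvaːdeːzu]

/i/ (word-initial): rule 3 targets it, but not before a voiced consonant → unchanged [i].
/s/ (between /i/ and /v/) fails the environment for rule 1, so it stays [s].
/v/ (between /s/ and /a/) is unaffected → [v].
/a/ — between /v/ and /d/, before a voiced consonant — surfaces as [aː] (rule 3).
/d/ stays [d].
/e/ — between /d/ and /z/, before a voiced consonant — surfaces as [eː] (rule 3).
/z/ — not in any rule's target class → [z].
/u/ (word-final) is in the target of rule 3 but the environment (before a voiced consonant) is not met → [u].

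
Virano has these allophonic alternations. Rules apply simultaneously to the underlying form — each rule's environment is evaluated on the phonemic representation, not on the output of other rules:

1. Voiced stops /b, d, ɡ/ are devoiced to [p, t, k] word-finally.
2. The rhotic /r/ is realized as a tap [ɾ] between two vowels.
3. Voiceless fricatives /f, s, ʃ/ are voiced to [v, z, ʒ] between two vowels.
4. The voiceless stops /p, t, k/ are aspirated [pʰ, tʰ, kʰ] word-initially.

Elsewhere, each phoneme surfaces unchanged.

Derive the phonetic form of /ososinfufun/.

/o/ stays [o].
/s/ (between /o/ and /o/): between two vowels, so rule 3 applies → [z].
/o/ (between /s/ and /s/) is unaffected → [o].
/s/ meets the environment for rule 3 (between two vowels) → [z].
/i/ — not in any rule's target class → [i].
/n/ (between /i/ and /f/) is unaffected → [n].
/f/ (between /n/ and /u/) fails the environment for rule 3, so it stays [f].
/u/ stays [u].
/f/ meets the environment for rule 3 (between two vowels) → [v].
/u/ stays [u].
/n/ — not in any rule's target class → [n].

[ozozinfuvun]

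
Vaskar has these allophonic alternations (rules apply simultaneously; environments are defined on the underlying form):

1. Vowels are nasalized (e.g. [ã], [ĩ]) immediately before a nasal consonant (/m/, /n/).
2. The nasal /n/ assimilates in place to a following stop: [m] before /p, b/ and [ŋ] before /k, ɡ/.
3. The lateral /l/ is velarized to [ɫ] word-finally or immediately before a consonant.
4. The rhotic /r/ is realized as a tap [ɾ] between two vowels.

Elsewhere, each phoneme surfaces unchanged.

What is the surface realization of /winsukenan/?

/w/ stays [w].
/i/ meets the environment for rule 1 (before a nasal consonant) → [ĩ].
/n/ (between /i/ and /s/) fails the environment for rule 2, so it stays [n].
/s/ (between /n/ and /u/): no rule targets it → [s].
/u/ (between /s/ and /k/): rule 1 targets it, but not before a nasal consonant → unchanged [u].
/k/ (between /u/ and /e/): no rule targets it → [k].
/e/ meets the environment for rule 1 (before a nasal consonant) → [ẽ].
/n/ (between /e/ and /a/) fails the environment for rule 2, so it stays [n].
Rule 1 applies to /a/ (between /n/ and /n/: before a nasal consonant) → [ã].
/n/ (word-final) is in the target of rule 2 but the environment (before a labial or velar stop) is not met → [n].

[wĩnsukẽnãn]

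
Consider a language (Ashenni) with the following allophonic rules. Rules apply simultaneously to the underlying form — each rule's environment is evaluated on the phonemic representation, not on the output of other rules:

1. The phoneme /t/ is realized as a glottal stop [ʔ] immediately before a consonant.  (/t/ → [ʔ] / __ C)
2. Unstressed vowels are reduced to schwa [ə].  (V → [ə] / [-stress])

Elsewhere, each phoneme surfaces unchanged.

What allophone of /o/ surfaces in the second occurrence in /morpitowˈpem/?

[ə]

Rule 2 applies to /o/ (between /t/ and /w/: in an unstressed syllable) → [ə].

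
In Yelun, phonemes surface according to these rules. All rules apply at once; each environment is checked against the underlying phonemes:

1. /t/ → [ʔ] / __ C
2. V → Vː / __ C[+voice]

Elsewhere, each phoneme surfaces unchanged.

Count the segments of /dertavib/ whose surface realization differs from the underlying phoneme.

3

Segments that undergo a rule: /e/ → [eː] (rule 2); /a/ → [aː] (rule 2); /i/ → [iː] (rule 2).
All other segments surface unchanged.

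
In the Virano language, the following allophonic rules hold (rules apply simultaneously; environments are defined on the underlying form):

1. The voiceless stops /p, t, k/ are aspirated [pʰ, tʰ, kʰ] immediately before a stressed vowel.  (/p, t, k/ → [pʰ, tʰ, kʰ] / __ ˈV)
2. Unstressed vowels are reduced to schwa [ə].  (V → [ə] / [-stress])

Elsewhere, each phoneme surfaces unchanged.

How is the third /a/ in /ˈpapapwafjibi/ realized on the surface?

/a/ (between /w/ and /f/): in an unstressed syllable, so rule 2 applies → [ə].

[ə]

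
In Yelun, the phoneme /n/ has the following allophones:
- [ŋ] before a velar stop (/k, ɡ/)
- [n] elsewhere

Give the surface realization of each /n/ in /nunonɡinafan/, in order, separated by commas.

Occurrence 1 (position 1): no conditioning environment matches → elsewhere allophone [n].
Occurrence 2 (position 3): no conditioning environment matches → elsewhere allophone [n].
Occurrence 3 (position 5): before a velar stop → [ŋ].
Occurrence 4 (position 8): no conditioning environment matches → elsewhere allophone [n].
Occurrence 5 (position 12): no conditioning environment matches → elsewhere allophone [n].

[n], [n], [ŋ], [n], [n]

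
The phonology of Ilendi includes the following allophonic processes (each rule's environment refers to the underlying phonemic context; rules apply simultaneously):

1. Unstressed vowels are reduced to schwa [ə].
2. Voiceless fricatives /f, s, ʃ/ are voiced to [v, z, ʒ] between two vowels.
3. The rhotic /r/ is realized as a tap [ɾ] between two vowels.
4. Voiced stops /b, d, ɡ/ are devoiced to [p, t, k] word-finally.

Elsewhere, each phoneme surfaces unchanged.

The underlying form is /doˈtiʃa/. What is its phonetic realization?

/d/ (word-initial) fails the environment for rule 4, so it stays [d].
/o/ — between /d/ and /t/, in an unstressed syllable — surfaces as [ə] (rule 1).
/t/ (between /o/ and /i/): no rule targets it → [t].
/i/ (between /t/ and /ʃ/) is in the target of rule 1 but the environment (in an unstressed syllable) is not met → [i].
Rule 2 applies to /ʃ/ (between /i/ and /a/: between two vowels) → [ʒ].
/a/ (word-final): in an unstressed syllable, so rule 1 applies → [ə].

[dəˈtiʒə]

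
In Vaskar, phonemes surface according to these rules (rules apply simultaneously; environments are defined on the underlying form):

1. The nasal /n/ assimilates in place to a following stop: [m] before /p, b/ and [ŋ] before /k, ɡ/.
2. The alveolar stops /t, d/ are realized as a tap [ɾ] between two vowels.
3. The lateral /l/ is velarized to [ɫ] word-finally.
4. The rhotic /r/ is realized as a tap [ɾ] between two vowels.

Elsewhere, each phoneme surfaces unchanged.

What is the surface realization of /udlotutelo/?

[udloɾuɾelo]

/u/ (word-initial): no rule targets it → [u].
/d/ — between /u/ and /l/; rule 2 does not apply here → [d].
/l/ (between /d/ and /o/) fails the environment for rule 3, so it stays [l].
/o/ — not in any rule's target class → [o].
/t/ — between /o/ and /u/, between two vowels — surfaces as [ɾ] (rule 2).
/u/ (between /t/ and /t/) is unaffected → [u].
Rule 2 applies to /t/ (between /u/ and /e/: between two vowels) → [ɾ].
/e/ (between /t/ and /l/) is unaffected → [e].
/l/ — between /e/ and /o/; rule 3 does not apply here → [l].
/o/ — not in any rule's target class → [o].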